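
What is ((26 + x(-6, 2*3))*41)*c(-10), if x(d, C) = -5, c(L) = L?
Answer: -8610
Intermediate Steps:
((26 + x(-6, 2*3))*41)*c(-10) = ((26 - 5)*41)*(-10) = (21*41)*(-10) = 861*(-10) = -8610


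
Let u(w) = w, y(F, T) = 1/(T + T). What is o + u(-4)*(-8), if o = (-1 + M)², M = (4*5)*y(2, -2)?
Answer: 68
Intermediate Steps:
y(F, T) = 1/(2*T)
M = -5 (M = (4*5)*((½)/(-2)) = 20*((½)*(-½)) = 20*(-¼) = -5)
o = 36 (o = (-1 - 5)² = (-6)² = 36)
o + u(-4)*(-8) = 36 - 4*(-8) = 36 + 32 = 68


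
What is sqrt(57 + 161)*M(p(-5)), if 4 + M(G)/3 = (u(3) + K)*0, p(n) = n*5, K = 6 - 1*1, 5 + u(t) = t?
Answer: -12*sqrt(218) ≈ -177.18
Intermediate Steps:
u(t) = -5 + t
K = 5 (K = 6 - 1 = 5)
p(n) = 5*n
M(G) = -12 (M(G) = -12 + 3*(((-5 + 3) + 5)*0) = -12 + 3*((-2 + 5)*0) = -12 + 3*(3*0) = -12 + 3*0 = -12 + 0 = -12)
sqrt(57 + 161)*M(p(-5)) = sqrt(57 + 161)*(-12) = sqrt(218)*(-12) = -12*sqrt(218)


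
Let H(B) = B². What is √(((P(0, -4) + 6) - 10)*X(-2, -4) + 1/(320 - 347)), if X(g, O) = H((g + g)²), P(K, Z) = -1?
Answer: I*√103683/9 ≈ 35.778*I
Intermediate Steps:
X(g, O) = 16*g⁴ (X(g, O) = ((g + g)²)² = ((2*g)²)² = (4*g²)² = 16*g⁴)
√(((P(0, -4) + 6) - 10)*X(-2, -4) + 1/(320 - 347)) = √(((-1 + 6) - 10)*(16*(-2)⁴) + 1/(320 - 347)) = √((5 - 10)*(16*16) + 1/(-27)) = √(-5*256 - 1/27) = √(-1280 - 1/27) = √(-34561/27) = I*√103683/9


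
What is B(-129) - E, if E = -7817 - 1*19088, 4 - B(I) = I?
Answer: 27038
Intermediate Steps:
B(I) = 4 - I
E = -26905 (E = -7817 - 19088 = -26905)
B(-129) - E = (4 - 1*(-129)) - 1*(-26905) = (4 + 129) + 26905 = 133 + 26905 = 27038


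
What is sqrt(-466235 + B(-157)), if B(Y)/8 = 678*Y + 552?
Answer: I*sqrt(1313387) ≈ 1146.0*I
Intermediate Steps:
B(Y) = 4416 + 5424*Y (B(Y) = 8*(678*Y + 552) = 8*(552 + 678*Y) = 4416 + 5424*Y)
sqrt(-466235 + B(-157)) = sqrt(-466235 + (4416 + 5424*(-157))) = sqrt(-466235 + (4416 - 851568)) = sqrt(-466235 - 847152) = sqrt(-1313387) = I*sqrt(1313387)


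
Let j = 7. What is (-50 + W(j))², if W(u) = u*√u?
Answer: 2843 - 700*√7 ≈ 990.97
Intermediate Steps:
W(u) = u^(3/2)
(-50 + W(j))² = (-50 + 7^(3/2))² = (-50 + 7*√7)²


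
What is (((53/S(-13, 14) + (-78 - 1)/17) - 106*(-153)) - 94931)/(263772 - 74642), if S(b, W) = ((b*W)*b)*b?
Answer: -41160356501/98893429180 ≈ -0.41621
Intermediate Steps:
S(b, W) = W*b³ (S(b, W) = ((W*b)*b)*b = (W*b²)*b = W*b³)
(((53/S(-13, 14) + (-78 - 1)/17) - 106*(-153)) - 94931)/(263772 - 74642) = (((53/((14*(-13)³)) + (-78 - 1)/17) - 106*(-153)) - 94931)/(263772 - 74642) = (((53/((14*(-2197))) - 79*1/17) + 16218) - 94931)/189130 = (((53/(-30758) - 79/17) + 16218) - 94931)*(1/189130) = (((53*(-1/30758) - 79/17) + 16218) - 94931)*(1/189130) = (((-53/30758 - 79/17) + 16218) - 94931)*(1/189130) = ((-2430783/522886 + 16218) - 94931)*(1/189130) = (8477734365/522886 - 94931)*(1/189130) = -41160356501/522886*1/189130 = -41160356501/98893429180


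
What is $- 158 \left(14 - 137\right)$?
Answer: $19434$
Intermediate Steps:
$- 158 \left(14 - 137\right) = - 158 \left(-123\right) = \left(-1\right) \left(-19434\right) = 19434$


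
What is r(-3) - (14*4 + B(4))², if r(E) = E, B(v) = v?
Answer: -3603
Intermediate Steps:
r(-3) - (14*4 + B(4))² = -3 - (14*4 + 4)² = -3 - (56 + 4)² = -3 - 1*60² = -3 - 1*3600 = -3 - 3600 = -3603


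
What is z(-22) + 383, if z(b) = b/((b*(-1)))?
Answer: 382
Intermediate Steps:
z(b) = -1 (z(b) = b/((-b)) = b*(-1/b) = -1)
z(-22) + 383 = -1 + 383 = 382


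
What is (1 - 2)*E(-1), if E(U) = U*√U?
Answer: I ≈ 1.0*I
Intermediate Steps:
E(U) = U^(3/2)
(1 - 2)*E(-1) = (1 - 2)*(-1)^(3/2) = -(-1)*I = I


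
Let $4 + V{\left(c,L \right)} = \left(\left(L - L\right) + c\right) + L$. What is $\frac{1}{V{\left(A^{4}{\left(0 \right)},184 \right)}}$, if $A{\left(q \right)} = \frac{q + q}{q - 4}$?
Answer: $\frac{1}{180} \approx 0.0055556$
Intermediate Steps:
$A{\left(q \right)} = \frac{2 q}{-4 + q}$
$V{\left(c,L \right)} = -4 + L + c$ ($V{\left(c,L \right)} = -4 + \left(\left(\left(L - L\right) + c\right) + L\right) = -4 + \left(\left(0 + c\right) + L\right) = -4 + \left(c + L\right) = -4 + \left(L + c\right) = -4 + L + c$)
$\frac{1}{V{\left(A^{4}{\left(0 \right)},184 \right)}} = \frac{1}{-4 + 184 + \left(2 \cdot 0 \frac{1}{-4 + 0}\right)^{4}} = \frac{1}{-4 + 184 + \left(2 \cdot 0 \frac{1}{-4}\right)^{4}} = \frac{1}{-4 + 184 + \left(2 \cdot 0 \left(- \frac{1}{4}\right)\right)^{4}} = \frac{1}{-4 + 184 + 0^{4}} = \frac{1}{-4 + 184 + 0} = \frac{1}{180}$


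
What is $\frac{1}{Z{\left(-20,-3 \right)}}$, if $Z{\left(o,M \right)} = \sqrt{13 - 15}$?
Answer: $- \frac{i \sqrt{2}}{2} \approx - 0.70711 i$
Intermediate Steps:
$Z{\left(o,M \right)} = i \sqrt{2}$ ($Z{\left(o,M \right)} = \sqrt{-2} = i \sqrt{2}$)
$\frac{1}{Z{\left(-20,-3 \right)}} = \frac{1}{i \sqrt{2}} = - \frac{i \sqrt{2}}{2}$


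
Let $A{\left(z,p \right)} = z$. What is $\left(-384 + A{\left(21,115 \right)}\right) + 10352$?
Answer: $9989$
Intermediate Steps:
$\left(-384 + A{\left(21,115 \right)}\right) + 10352 = \left(-384 + 21\right) + 10352 = -363 + 10352 = 9989$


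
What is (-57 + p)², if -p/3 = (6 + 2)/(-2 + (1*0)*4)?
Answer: 2025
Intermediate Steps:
p = 12 (p = -3*(6 + 2)/(-2 + (1*0)*4) = -24/(-2 + 0*4) = -24/(-2 + 0) = -24/(-2) = -24*(-1)/2 = -3*(-4) = 12)
(-57 + p)² = (-57 + 12)² = (-45)² = 2025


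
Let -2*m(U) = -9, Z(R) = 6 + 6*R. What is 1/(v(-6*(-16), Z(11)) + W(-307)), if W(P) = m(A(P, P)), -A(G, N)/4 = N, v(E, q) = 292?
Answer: 2/593 ≈ 0.0033727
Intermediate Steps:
A(G, N) = -4*N
m(U) = 9/2 (m(U) = -½*(-9) = 9/2)
W(P) = 9/2
1/(v(-6*(-16), Z(11)) + W(-307)) = 1/(292 + 9/2) = 1/(593/2) = 2/593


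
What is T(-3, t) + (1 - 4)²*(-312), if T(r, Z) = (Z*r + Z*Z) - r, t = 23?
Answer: -2345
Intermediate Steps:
T(r, Z) = Z² - r + Z*r (T(r, Z) = (Z*r + Z²) - r = (Z² + Z*r) - r = Z² - r + Z*r)
T(-3, t) + (1 - 4)²*(-312) = (23² - 1*(-3) + 23*(-3)) + (1 - 4)²*(-312) = (529 + 3 - 69) + (-3)²*(-312) = 463 + 9*(-312) = 463 - 2808 = -2345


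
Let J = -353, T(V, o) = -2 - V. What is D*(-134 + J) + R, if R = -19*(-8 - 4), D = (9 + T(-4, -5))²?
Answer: -58699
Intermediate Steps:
D = 121 (D = (9 + (-2 - 1*(-4)))² = (9 + (-2 + 4))² = (9 + 2)² = 11² = 121)
R = 228 (R = -19*(-12) = 228)
D*(-134 + J) + R = 121*(-134 - 353) + 228 = 121*(-487) + 228 = -58927 + 228 = -58699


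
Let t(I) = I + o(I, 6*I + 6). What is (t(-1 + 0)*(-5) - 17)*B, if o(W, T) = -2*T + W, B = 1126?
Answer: -7882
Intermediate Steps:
o(W, T) = W - 2*T
t(I) = -12 - 10*I (t(I) = I + (I - 2*(6*I + 6)) = I + (I - 2*(6 + 6*I)) = I + (I + (-12 - 12*I)) = I + (-12 - 11*I) = -12 - 10*I)
(t(-1 + 0)*(-5) - 17)*B = ((-12 - 10*(-1 + 0))*(-5) - 17)*1126 = ((-12 - 10*(-1))*(-5) - 17)*1126 = ((-12 + 10)*(-5) - 17)*1126 = (-2*(-5) - 17)*1126 = (10 - 17)*1126 = -7*1126 = -7882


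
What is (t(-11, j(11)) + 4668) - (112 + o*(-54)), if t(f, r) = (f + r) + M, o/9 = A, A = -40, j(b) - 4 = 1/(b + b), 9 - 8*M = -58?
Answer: -1309667/88 ≈ -14883.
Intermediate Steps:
M = 67/8 (M = 9/8 - ⅛*(-58) = 9/8 + 29/4 = 67/8 ≈ 8.3750)
j(b) = 4 + 1/(2*b) (j(b) = 4 + 1/(b + b) = 4 + 1/(2*b))
o = -360 (o = 9*(-40) = -360)
t(f, r) = 67/8 + f + r (t(f, r) = (f + r) + 67/8 = 67/8 + f + r)
(t(-11, j(11)) + 4668) - (112 + o*(-54)) = ((67/8 - 11 + (4 + (½)/11)) + 4668) - (112 - 360*(-54)) = ((67/8 - 11 + (4 + (½)*(1/11))) + 4668) - (112 + 19440) = ((67/8 - 11 + (4 + 1/22)) + 4668) - 1*19552 = ((67/8 - 11 + 89/22) + 4668) - 19552 = (125/88 + 4668) - 19552 = 410909/88 - 19552 = -1309667/88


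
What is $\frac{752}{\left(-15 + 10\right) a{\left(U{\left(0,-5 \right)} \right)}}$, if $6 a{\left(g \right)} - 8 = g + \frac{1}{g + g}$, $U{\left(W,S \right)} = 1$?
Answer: $- \frac{9024}{95} \approx -94.99$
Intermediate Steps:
$a{\left(g \right)} = \frac{4}{3} + \frac{g}{6} + \frac{1}{12 g}$ ($a{\left(g \right)} = \frac{4}{3} + \frac{g + \frac{1}{g + g}}{6} = \frac{4}{3} + \frac{g + \frac{1}{2 g}}{6} = \frac{4}{3} + \left(\frac{g}{6} + \frac{1}{12 g}\right) = \frac{4}{3} + \frac{g}{6} + \frac{1}{12 g}$)
$\frac{752}{\left(-15 + 10\right) a{\left(U{\left(0,-5 \right)} \right)}} = \frac{752}{\left(-15 + 10\right) \frac{1 + 2 \cdot 1 \left(8 + 1\right)}{12 \cdot 1}} = \frac{752}{\left(-5\right) \frac{1}{12} \cdot 1 \left(1 + 2 \cdot 1 \cdot 9\right)} = \frac{752}{\left(-5\right) \frac{1}{12} \cdot 1 \left(1 + 18\right)} = \frac{752}{\left(-5\right) \frac{1}{12} \cdot 1 \cdot 19} = \frac{752}{\left(-5\right) \frac{19}{12}} = \frac{752}{- \frac{95}{12}} = 752 \left(- \frac{12}{95}\right) = - \frac{9024}{95}$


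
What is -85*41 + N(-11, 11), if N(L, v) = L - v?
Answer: -3507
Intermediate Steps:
-85*41 + N(-11, 11) = -85*41 + (-11 - 1*11) = -3485 + (-11 - 11) = -3485 - 22 = -3507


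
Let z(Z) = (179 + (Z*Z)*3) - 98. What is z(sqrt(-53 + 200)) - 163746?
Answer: -163224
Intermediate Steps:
z(Z) = 81 + 3*Z**2 (z(Z) = (179 + Z**2*3) - 98 = (179 + 3*Z**2) - 98 = 81 + 3*Z**2)
z(sqrt(-53 + 200)) - 163746 = (81 + 3*(sqrt(-53 + 200))**2) - 163746 = (81 + 3*(sqrt(147))**2) - 163746 = (81 + 3*(7*sqrt(3))**2) - 163746 = (81 + 3*147) - 163746 = (81 + 441) - 163746 = 522 - 163746 = -163224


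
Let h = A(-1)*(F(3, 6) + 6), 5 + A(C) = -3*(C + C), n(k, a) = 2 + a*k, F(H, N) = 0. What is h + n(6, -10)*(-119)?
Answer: 6908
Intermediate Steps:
A(C) = -5 - 6*C (A(C) = -5 - 3*(C + C) = -5 - 6*C)
h = 6 (h = (-5 - 6*(-1))*(0 + 6) = (-5 + 6)*6 = 1*6 = 6)
h + n(6, -10)*(-119) = 6 + (2 - 10*6)*(-119) = 6 + (2 - 60)*(-119) = 6 - 58*(-119) = 6 + 6902 = 6908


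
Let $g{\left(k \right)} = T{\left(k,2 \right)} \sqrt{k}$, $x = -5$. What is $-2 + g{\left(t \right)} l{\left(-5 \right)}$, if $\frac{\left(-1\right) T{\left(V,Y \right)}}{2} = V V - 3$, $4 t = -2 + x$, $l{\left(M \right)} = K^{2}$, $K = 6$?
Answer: $-2 - \frac{9 i \sqrt{7}}{4} \approx -2.0 - 5.9529 i$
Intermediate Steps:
$l{\left(M \right)} = 36$ ($l{\left(M \right)} = 6^{2} = 36$)
$t = - \frac{7}{4}$ ($t = \frac{-2 - 5}{4} = \frac{1}{4} \left(-7\right) = - \frac{7}{4} \approx -1.75$)
$T{\left(V,Y \right)} = 6 - 2 V^{2}$ ($T{\left(V,Y \right)} = - 2 \left(V V - 3\right) = - 2 \left(V^{2} - 3\right) = - 2 \left(-3 + V^{2}\right) = 6 - 2 V^{2}$)
$g{\left(k \right)} = \sqrt{k} \left(6 - 2 k^{2}\right)$ ($g{\left(k \right)} = \left(6 - 2 k^{2}\right) \sqrt{k} = \sqrt{k} \left(6 - 2 k^{2}\right)$)
$-2 + g{\left(t \right)} l{\left(-5 \right)} = -2 + 2 \sqrt{- \frac{7}{4}} \left(3 - \left(- \frac{7}{4}\right)^{2}\right) 36 = -2 + 2 \frac{i \sqrt{7}}{2} \left(3 - \frac{49}{16}\right) 36 = -2 + 2 \frac{i \sqrt{7}}{2} \left(- \frac{1}{16}\right) 36 = -2 + - \frac{i \sqrt{7}}{16} \cdot 36 = -2 - \frac{9 i \sqrt{7}}{4}$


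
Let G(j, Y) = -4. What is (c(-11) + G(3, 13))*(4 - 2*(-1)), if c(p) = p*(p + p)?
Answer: 1428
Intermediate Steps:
c(p) = 2*p**2 (c(p) = p*(2*p) = 2*p**2)
(c(-11) + G(3, 13))*(4 - 2*(-1)) = (2*(-11)**2 - 4)*(4 - 2*(-1)) = (2*121 - 4)*(4 + 2) = (242 - 4)*6 = 238*6 = 1428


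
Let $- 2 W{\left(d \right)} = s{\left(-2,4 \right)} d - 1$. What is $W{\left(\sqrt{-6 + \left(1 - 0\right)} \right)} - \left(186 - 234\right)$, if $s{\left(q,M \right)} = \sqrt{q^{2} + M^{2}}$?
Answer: $\frac{97}{2} - 5 i \approx 48.5 - 5.0 i$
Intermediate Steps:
$s{\left(q,M \right)} = \sqrt{M^{2} + q^{2}}$
$W{\left(d \right)} = \frac{1}{2} - d \sqrt{5}$ ($W{\left(d \right)} = - \frac{\sqrt{4^{2} + \left(-2\right)^{2}} d - 1}{2} = - \frac{\sqrt{16 + 4} d - 1}{2} = - \frac{\sqrt{20} d - 1}{2} = - \frac{2 \sqrt{5} d - 1}{2} = - \frac{2 d \sqrt{5} - 1}{2} = - \frac{-1 + 2 d \sqrt{5}}{2} = \frac{1}{2} - d \sqrt{5}$)
$W{\left(\sqrt{-6 + \left(1 - 0\right)} \right)} - \left(186 - 234\right) = \left(\frac{1}{2} - \sqrt{-6 + \left(1 - 0\right)} \sqrt{5}\right) - \left(186 - 234\right) = \left(\frac{1}{2} - \sqrt{-6 + \left(1 + 0\right)} \sqrt{5}\right) - \left(186 - 234\right) = \left(\frac{1}{2} - \sqrt{-6 + 1} \sqrt{5}\right) - -48 = \left(\frac{1}{2} - \sqrt{-5} \sqrt{5}\right) + 48 = \left(\frac{1}{2} - i \sqrt{5} \sqrt{5}\right) + 48 = \left(\frac{1}{2} - 5 i\right) + 48 = \frac{97}{2} - 5 i$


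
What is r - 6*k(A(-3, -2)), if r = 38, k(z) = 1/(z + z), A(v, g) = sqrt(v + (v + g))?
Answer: 38 + 3*I*sqrt(2)/4 ≈ 38.0 + 1.0607*I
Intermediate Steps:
A(v, g) = sqrt(g + 2*v) (A(v, g) = sqrt(v + (g + v)) = sqrt(g + 2*v))
k(z) = 1/(2*z)
r - 6*k(A(-3, -2)) = 38 - 3/(sqrt(-2 + 2*(-3))) = 38 - 3/(sqrt(-2 - 6)) = 38 - 3/(sqrt(-8)) = 38 - 3/(2*I*sqrt(2)) = 38 - 3*(-I*sqrt(2)/4) = 38 - (-3)*I*sqrt(2)/4 = 38 + 3*I*sqrt(2)/4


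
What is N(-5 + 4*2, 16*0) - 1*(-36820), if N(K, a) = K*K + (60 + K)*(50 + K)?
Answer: 40168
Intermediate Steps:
N(K, a) = K² + (50 + K)*(60 + K)
N(-5 + 4*2, 16*0) - 1*(-36820) = (3000 + 2*(-5 + 4*2)² + 110*(-5 + 4*2)) - 1*(-36820) = (3000 + 2*(-5 + 8)² + 110*(-5 + 8)) + 36820 = (3000 + 2*3² + 110*3) + 36820 = (3000 + 2*9 + 330) + 36820 = (3000 + 18 + 330) + 36820 = 3348 + 36820 = 40168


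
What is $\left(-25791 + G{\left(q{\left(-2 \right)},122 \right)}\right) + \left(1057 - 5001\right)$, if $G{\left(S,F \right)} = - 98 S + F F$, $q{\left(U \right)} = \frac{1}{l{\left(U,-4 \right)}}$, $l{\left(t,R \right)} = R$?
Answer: $- \frac{29653}{2} \approx -14827.0$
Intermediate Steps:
$q{\left(U \right)} = - \frac{1}{4}$ ($q{\left(U \right)} = \frac{1}{-4} = - \frac{1}{4}$)
$G{\left(S,F \right)} = F^{2} - 98 S$ ($G{\left(S,F \right)} = - 98 S + F^{2} = F^{2} - 98 S$)
$\left(-25791 + G{\left(q{\left(-2 \right)},122 \right)}\right) + \left(1057 - 5001\right) = \left(-25791 - \left(- \frac{49}{2} - 122^{2}\right)\right) + \left(1057 - 5001\right) = \left(-25791 + \left(14884 + \frac{49}{2}\right)\right) + \left(1057 - 5001\right) = \left(-25791 + \frac{29817}{2}\right) - 3944 = - \frac{21765}{2} - 3944 = - \frac{29653}{2}$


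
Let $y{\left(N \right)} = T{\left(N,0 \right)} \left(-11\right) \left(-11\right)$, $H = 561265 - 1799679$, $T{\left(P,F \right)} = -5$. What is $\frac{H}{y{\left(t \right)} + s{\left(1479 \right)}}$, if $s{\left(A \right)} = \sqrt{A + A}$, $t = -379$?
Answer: $\frac{749240470}{363067} + \frac{1238414 \sqrt{2958}}{363067} \approx 2249.2$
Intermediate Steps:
$s{\left(A \right)} = \sqrt{2} \sqrt{A}$ ($s{\left(A \right)} = \sqrt{2 A} = \sqrt{2} \sqrt{A}$)
$H = -1238414$ ($H = 561265 - 1799679 = -1238414$)
$y{\left(N \right)} = -605$ ($y{\left(N \right)} = \left(-5\right) \left(-11\right) \left(-11\right) = 55 \left(-11\right) = -605$)
$\frac{H}{y{\left(t \right)} + s{\left(1479 \right)}} = - \frac{1238414}{-605 + \sqrt{2} \sqrt{1479}} = - \frac{1238414}{-605 + \sqrt{2958}}$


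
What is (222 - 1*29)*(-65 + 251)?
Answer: 35898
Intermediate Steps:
(222 - 1*29)*(-65 + 251) = (222 - 29)*186 = 193*186 = 35898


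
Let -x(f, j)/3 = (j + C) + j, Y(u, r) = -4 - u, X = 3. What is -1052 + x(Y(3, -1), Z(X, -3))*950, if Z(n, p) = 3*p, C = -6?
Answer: 67348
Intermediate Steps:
x(f, j) = 18 - 6*j (x(f, j) = -3*((j - 6) + j) = -3*((-6 + j) + j) = -3*(-6 + 2*j) = 18 - 6*j)
-1052 + x(Y(3, -1), Z(X, -3))*950 = -1052 + (18 - 18*(-3))*950 = -1052 + (18 - 6*(-9))*950 = -1052 + (18 + 54)*950 = -1052 + 72*950 = -1052 + 68400 = 67348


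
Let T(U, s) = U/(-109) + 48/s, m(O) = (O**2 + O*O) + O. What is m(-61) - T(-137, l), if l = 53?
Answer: 42627544/5777 ≈ 7378.8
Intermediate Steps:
m(O) = O + 2*O**2 (m(O) = (O**2 + O**2) + O = 2*O**2 + O = O + 2*O**2)
T(U, s) = 48/s - U/109 (T(U, s) = U*(-1/109) + 48/s = -U/109 + 48/s = 48/s - U/109)
m(-61) - T(-137, l) = -61*(1 + 2*(-61)) - (48/53 - 1/109*(-137)) = -61*(1 - 122) - (48*(1/53) + 137/109) = -61*(-121) - (48/53 + 137/109) = 7381 - 1*12493/5777 = 7381 - 12493/5777 = 42627544/5777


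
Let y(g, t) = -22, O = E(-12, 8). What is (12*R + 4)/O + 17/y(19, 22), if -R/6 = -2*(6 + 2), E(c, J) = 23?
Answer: 25041/506 ≈ 49.488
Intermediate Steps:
O = 23
R = 96 (R = -(-12)*(6 + 2) = -(-12)*8 = -6*(-16) = 96)
(12*R + 4)/O + 17/y(19, 22) = (12*96 + 4)/23 + 17/(-22) = (1152 + 4)*(1/23) + 17*(-1/22) = 1156*(1/23) - 17/22 = 1156/23 - 17/22 = 25041/506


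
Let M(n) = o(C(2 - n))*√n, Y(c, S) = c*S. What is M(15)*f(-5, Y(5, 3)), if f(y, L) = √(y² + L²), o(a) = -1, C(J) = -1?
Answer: -25*√6 ≈ -61.237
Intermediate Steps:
Y(c, S) = S*c
f(y, L) = √(L² + y²)
M(n) = -√n
M(15)*f(-5, Y(5, 3)) = (-√15)*√((3*5)² + (-5)²) = (-√15)*√(15² + 25) = (-√15)*√(225 + 25) = (-√15)*√250 = (-√15)*(5*√10) = -25*√6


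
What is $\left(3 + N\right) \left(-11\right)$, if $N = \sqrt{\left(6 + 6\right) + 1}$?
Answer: $-33 - 11 \sqrt{13} \approx -72.661$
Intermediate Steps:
$N = \sqrt{13}$ ($N = \sqrt{12 + 1} = \sqrt{13} \approx 3.6056$)
$\left(3 + N\right) \left(-11\right) = \left(3 + \sqrt{13}\right) \left(-11\right) = -33 - 11 \sqrt{13}$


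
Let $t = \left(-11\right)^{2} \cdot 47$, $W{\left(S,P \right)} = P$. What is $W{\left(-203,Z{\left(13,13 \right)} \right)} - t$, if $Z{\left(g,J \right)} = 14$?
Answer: $-5673$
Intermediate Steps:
$t = 5687$ ($t = 121 \cdot 47 = 5687$)
$W{\left(-203,Z{\left(13,13 \right)} \right)} - t = 14 - 5687 = -5673$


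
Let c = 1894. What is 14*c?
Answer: 26516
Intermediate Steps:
14*c = 14*1894 = 26516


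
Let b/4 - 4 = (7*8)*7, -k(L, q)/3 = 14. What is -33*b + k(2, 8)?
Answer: -52314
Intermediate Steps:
k(L, q) = -42 (k(L, q) = -3*14 = -42)
b = 1584 (b = 16 + 4*((7*8)*7) = 16 + 4*(56*7) = 16 + 4*392 = 16 + 1568 = 1584)
-33*b + k(2, 8) = -33*1584 - 42 = -52272 - 42 = -52314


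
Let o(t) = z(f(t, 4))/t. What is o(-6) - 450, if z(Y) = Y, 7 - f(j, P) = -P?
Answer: -2711/6 ≈ -451.83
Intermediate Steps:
f(j, P) = 7 + P (f(j, P) = 7 - (-1)*P = 7 + P)
o(t) = 11/t (o(t) = (7 + 4)/t = 11/t)
o(-6) - 450 = 11/(-6) - 450 = 11*(-⅙) - 450 = -11/6 - 450 = -2711/6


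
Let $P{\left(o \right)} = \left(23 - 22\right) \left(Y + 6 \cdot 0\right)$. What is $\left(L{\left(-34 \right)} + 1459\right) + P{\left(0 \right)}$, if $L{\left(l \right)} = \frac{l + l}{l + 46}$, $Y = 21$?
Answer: $\frac{4423}{3} \approx 1474.3$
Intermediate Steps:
$L{\left(l \right)} = \frac{2 l}{46 + l}$
$P{\left(o \right)} = 21$ ($P{\left(o \right)} = \left(23 - 22\right) \left(21 + 6 \cdot 0\right) = 1 \left(21 + 0\right) = 1 \cdot 21 = 21$)
$\left(L{\left(-34 \right)} + 1459\right) + P{\left(0 \right)} = \left(2 \left(-34\right) \frac{1}{46 - 34} + 1459\right) + 21 = \left(2 \left(-34\right) \frac{1}{12} + 1459\right) + 21 = \left(- \frac{17}{3} + 1459\right) + 21 = \frac{4360}{3} + 21 = \frac{4423}{3}$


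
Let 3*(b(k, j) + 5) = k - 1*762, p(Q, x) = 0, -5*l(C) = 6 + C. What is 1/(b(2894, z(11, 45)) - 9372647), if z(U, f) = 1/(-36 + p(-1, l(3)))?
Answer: -3/28115824 ≈ -1.0670e-7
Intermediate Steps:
l(C) = -6/5 - C/5 (l(C) = -(6 + C)/5 = -6/5 - C/5)
z(U, f) = -1/36 (z(U, f) = 1/(-36 + 0) = 1/(-36) = -1/36)
b(k, j) = -259 + k/3 (b(k, j) = -5 + (k - 1*762)/3 = -5 + (k - 762)/3 = -5 + (-762 + k)/3 = -5 + (-254 + k/3) = -259 + k/3)
1/(b(2894, z(11, 45)) - 9372647) = 1/((-259 + (⅓)*2894) - 9372647) = 1/((-259 + 2894/3) - 9372647) = 1/(2117/3 - 9372647) = 1/(-28115824/3) = -3/28115824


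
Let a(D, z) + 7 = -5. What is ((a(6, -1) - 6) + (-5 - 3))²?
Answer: 676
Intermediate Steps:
a(D, z) = -12 (a(D, z) = -7 - 5 = -12)
((a(6, -1) - 6) + (-5 - 3))² = ((-12 - 6) + (-5 - 3))² = (-18 - 8)² = (-26)² = 676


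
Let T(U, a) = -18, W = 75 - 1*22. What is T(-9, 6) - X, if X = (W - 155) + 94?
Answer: -10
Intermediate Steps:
W = 53 (W = 75 - 22 = 53)
X = -8 (X = (53 - 155) + 94 = -102 + 94 = -8)
T(-9, 6) - X = -18 - 1*(-8) = -18 + 8 = -10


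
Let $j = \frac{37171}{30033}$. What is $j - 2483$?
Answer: $- \frac{74534768}{30033} \approx -2481.8$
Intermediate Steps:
$j = \frac{37171}{30033}$ ($j = 37171 \cdot \frac{1}{30033} = \frac{37171}{30033} \approx 1.2377$)
$j - 2483 = \frac{37171}{30033} - 2483 = - \frac{74534768}{30033}$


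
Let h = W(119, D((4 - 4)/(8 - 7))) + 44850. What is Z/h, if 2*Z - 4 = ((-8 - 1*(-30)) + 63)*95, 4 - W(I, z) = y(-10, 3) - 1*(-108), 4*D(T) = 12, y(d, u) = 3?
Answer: 8079/89486 ≈ 0.090282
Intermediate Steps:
D(T) = 3 (D(T) = (1/4)*12 = 3)
W(I, z) = -107 (W(I, z) = 4 - (3 - 1*(-108)) = 4 - (3 + 108) = 4 - 1*111 = 4 - 111 = -107)
h = 44743 (h = -107 + 44850 = 44743)
Z = 8079/2 (Z = 2 + (((-8 - 1*(-30)) + 63)*95)/2 = 2 + (((-8 + 30) + 63)*95)/2 = 2 + ((22 + 63)*95)/2 = 2 + (85*95)/2 = 2 + (1/2)*8075 = 2 + 8075/2 = 8079/2 ≈ 4039.5)
Z/h = (8079/2)/44743 = (8079/2)*(1/44743) = 8079/89486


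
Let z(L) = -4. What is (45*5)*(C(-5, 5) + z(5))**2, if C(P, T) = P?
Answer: 18225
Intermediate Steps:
(45*5)*(C(-5, 5) + z(5))**2 = (45*5)*(-5 - 4)**2 = 225*(-9)**2 = 225*81 = 18225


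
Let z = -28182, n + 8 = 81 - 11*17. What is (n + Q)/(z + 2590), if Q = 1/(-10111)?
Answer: 164665/36965816 ≈ 0.0044545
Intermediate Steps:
Q = -1/10111 ≈ -9.8902e-5
n = -114 (n = -8 + (81 - 11*17) = -8 + (81 - 187) = -8 - 106 = -114)
(n + Q)/(z + 2590) = (-114 - 1/10111)/(-28182 + 2590) = -1152655/10111/(-25592) = -1152655/10111*(-1/25592) = 164665/36965816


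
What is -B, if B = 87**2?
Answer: -7569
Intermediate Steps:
B = 7569
-B = -1*7569 = -7569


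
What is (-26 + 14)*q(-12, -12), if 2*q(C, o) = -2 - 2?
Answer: 24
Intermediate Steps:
q(C, o) = -2 (q(C, o) = (-2 - 2)/2 = (1/2)*(-4) = -2)
(-26 + 14)*q(-12, -12) = (-26 + 14)*(-2) = -12*(-2) = 24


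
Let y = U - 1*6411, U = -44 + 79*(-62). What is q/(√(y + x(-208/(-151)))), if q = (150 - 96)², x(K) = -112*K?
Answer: -2916*I*√262377449/1737599 ≈ -27.183*I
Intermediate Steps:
U = -4942 (U = -44 - 4898 = -4942)
y = -11353 (y = -4942 - 1*6411 = -4942 - 6411 = -11353)
q = 2916 (q = 54² = 2916)
q/(√(y + x(-208/(-151)))) = 2916/(√(-11353 - (-23296)/(-151))) = 2916/(√(-11353 - (-23296)*(-1)/151)) = 2916/(√(-11353 - 112*208/151)) = 2916/(√(-11353 - 23296/151)) = 2916/(√(-1737599/151)) = 2916/((I*√262377449/151)) = 2916*(-I*√262377449/1737599) = -2916*I*√262377449/1737599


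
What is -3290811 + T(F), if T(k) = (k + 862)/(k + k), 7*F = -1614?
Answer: -2655685582/807 ≈ -3.2908e+6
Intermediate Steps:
F = -1614/7 (F = (1/7)*(-1614) = -1614/7 ≈ -230.57)
T(k) = (862 + k)/(2*k) (T(k) = (862 + k)/((2*k)) = (862 + k)*(1/(2*k)) = (862 + k)/(2*k))
-3290811 + T(F) = -3290811 + (862 - 1614/7)/(2*(-1614/7)) = -3290811 + (1/2)*(-7/1614)*(4420/7) = -3290811 - 1105/807 = -2655685582/807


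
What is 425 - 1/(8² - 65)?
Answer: 426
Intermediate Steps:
425 - 1/(8² - 65) = 425 - 1/(64 - 65) = 425 - 1/(-1) = 425 - 1*(-1) = 425 + 1 = 426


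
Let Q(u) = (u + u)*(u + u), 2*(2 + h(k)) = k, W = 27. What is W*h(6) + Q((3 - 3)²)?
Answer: 27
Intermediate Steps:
h(k) = -2 + k/2
Q(u) = 4*u² (Q(u) = (2*u)*(2*u) = 4*u²)
W*h(6) + Q((3 - 3)²) = 27*(-2 + (½)*6) + 4*((3 - 3)²)² = 27*(-2 + 3) + 4*(0²)² = 27*1 + 4*0² = 27 + 4*0 = 27 + 0 = 27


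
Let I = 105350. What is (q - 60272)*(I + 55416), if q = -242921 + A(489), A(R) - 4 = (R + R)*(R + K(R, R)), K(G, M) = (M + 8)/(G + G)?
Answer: 28222471300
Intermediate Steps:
K(G, M) = (8 + M)/(2*G) (K(G, M) = (8 + M)/((2*G)) = (8 + M)*(1/(2*G)) = (8 + M)/(2*G))
A(R) = 4 + 2*R*(R + (8 + R)/(2*R)) (A(R) = 4 + (R + R)*(R + (8 + R)/(2*R)) = 4 + (2*R)*(R + (8 + R)/(2*R)) = 4 + 2*R*(R + (8 + R)/(2*R)))
q = 235822 (q = -242921 + (12 + 489 + 2*489²) = -242921 + (12 + 489 + 2*239121) = -242921 + (12 + 489 + 478242) = -242921 + 478743 = 235822)
(q - 60272)*(I + 55416) = (235822 - 60272)*(105350 + 55416) = 175550*160766 = 28222471300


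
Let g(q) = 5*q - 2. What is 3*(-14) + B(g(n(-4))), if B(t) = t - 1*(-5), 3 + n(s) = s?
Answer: -74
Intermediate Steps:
n(s) = -3 + s
g(q) = -2 + 5*q
B(t) = 5 + t (B(t) = t + 5 = 5 + t)
3*(-14) + B(g(n(-4))) = 3*(-14) + (5 + (-2 + 5*(-3 - 4))) = -42 + (5 + (-2 + 5*(-7))) = -42 + (5 + (-2 - 35)) = -42 + (5 - 37) = -42 - 32 = -74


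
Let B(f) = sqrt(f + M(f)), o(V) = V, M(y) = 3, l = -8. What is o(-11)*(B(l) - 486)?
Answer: 5346 - 11*I*sqrt(5) ≈ 5346.0 - 24.597*I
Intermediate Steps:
B(f) = sqrt(3 + f) (B(f) = sqrt(f + 3) = sqrt(3 + f))
o(-11)*(B(l) - 486) = -11*(sqrt(3 - 8) - 486) = -11*(sqrt(-5) - 486) = -11*(I*sqrt(5) - 486) = -11*(-486 + I*sqrt(5)) = 5346 - 11*I*sqrt(5)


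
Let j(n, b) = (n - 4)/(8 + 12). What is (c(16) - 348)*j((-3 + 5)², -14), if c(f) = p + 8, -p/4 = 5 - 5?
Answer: 0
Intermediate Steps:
p = 0 (p = -4*(5 - 5) = -4*0 = 0)
c(f) = 8 (c(f) = 0 + 8 = 8)
j(n, b) = -⅕ + n/20 (j(n, b) = (-4 + n)/20 = (-4 + n)*(1/20) = -⅕ + n/20)
(c(16) - 348)*j((-3 + 5)², -14) = (8 - 348)*(-⅕ + (-3 + 5)²/20) = -340*(-⅕ + (1/20)*2²) = -340*(-⅕ + (1/20)*4) = -340*(-⅕ + ⅕) = -340*0 = 0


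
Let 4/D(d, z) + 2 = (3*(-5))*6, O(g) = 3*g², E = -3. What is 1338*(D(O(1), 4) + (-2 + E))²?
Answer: 18004128/529 ≈ 34034.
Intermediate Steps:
D(d, z) = -1/23 (D(d, z) = 4/(-2 + (3*(-5))*6) = 4/(-2 - 15*6) = 4/(-2 - 90) = 4/(-92) = 4*(-1/92) = -1/23)
1338*(D(O(1), 4) + (-2 + E))² = 1338*(-1/23 + (-2 - 3))² = 1338*(-1/23 - 5)² = 1338*(-116/23)² = 1338*(13456/529) = 18004128/529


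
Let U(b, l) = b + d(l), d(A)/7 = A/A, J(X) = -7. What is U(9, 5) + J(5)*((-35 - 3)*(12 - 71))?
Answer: -15678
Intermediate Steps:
d(A) = 7 (d(A) = 7*(A/A) = 7*1 = 7)
U(b, l) = 7 + b (U(b, l) = b + 7 = 7 + b)
U(9, 5) + J(5)*((-35 - 3)*(12 - 71)) = (7 + 9) - 7*(-35 - 3)*(12 - 71) = 16 - (-266)*(-59) = 16 - 7*2242 = 16 - 15694 = -15678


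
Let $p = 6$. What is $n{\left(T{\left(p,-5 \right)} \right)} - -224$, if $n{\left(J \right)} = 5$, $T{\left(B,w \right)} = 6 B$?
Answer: $229$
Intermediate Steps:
$n{\left(T{\left(p,-5 \right)} \right)} - -224 = 5 - -224 = 5 + 224 = 229$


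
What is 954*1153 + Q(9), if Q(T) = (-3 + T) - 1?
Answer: 1099967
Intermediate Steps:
Q(T) = -4 + T
954*1153 + Q(9) = 954*1153 + (-4 + 9) = 1099962 + 5 = 1099967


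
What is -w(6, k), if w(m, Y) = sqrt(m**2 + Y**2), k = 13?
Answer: -sqrt(205) ≈ -14.318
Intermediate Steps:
w(m, Y) = sqrt(Y**2 + m**2)
-w(6, k) = -sqrt(13**2 + 6**2) = -sqrt(169 + 36) = -sqrt(205)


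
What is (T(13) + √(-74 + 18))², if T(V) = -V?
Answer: 113 - 52*I*√14 ≈ 113.0 - 194.57*I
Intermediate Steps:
(T(13) + √(-74 + 18))² = (-1*13 + √(-74 + 18))² = (-13 + √(-56))² = (-13 + 2*I*√14)²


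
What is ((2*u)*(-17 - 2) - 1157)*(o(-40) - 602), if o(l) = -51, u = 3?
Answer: 829963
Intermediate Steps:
((2*u)*(-17 - 2) - 1157)*(o(-40) - 602) = ((2*3)*(-17 - 2) - 1157)*(-51 - 602) = (6*(-19) - 1157)*(-653) = (-114 - 1157)*(-653) = -1271*(-653) = 829963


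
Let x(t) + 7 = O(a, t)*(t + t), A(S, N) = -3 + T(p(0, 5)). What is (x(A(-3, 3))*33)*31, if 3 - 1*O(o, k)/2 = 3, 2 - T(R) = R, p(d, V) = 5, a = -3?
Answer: -7161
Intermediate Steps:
T(R) = 2 - R
O(o, k) = 0 (O(o, k) = 6 - 2*3 = 6 - 6 = 0)
A(S, N) = -6 (A(S, N) = -3 + (2 - 1*5) = -3 + (2 - 5) = -3 - 3 = -6)
x(t) = -7 (x(t) = -7 + 0*(t + t) = -7 + 0*(2*t) = -7 + 0 = -7)
(x(A(-3, 3))*33)*31 = -7*33*31 = -231*31 = -7161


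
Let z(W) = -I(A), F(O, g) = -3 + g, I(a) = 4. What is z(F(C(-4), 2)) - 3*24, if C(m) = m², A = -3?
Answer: -76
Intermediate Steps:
z(W) = -4 (z(W) = -1*4 = -4)
z(F(C(-4), 2)) - 3*24 = -4 - 3*24 = -4 - 72 = -76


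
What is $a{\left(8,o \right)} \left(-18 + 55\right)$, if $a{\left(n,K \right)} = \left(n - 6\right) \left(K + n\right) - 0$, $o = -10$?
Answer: $-148$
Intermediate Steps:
$a{\left(n,K \right)} = \left(-6 + n\right) \left(K + n\right)$ ($a{\left(n,K \right)} = \left(-6 + n\right) \left(K + n\right) + 0 = \left(-6 + n\right) \left(K + n\right)$)
$a{\left(8,o \right)} \left(-18 + 55\right) = \left(8^{2} - -60 - 48 - 80\right) \left(-18 + 55\right) = \left(64 + 60 - 48 - 80\right) 37 = \left(-4\right) 37 = -148$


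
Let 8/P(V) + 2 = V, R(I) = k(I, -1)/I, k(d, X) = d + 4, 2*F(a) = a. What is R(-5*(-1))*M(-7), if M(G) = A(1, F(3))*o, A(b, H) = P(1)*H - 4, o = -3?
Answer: 432/5 ≈ 86.400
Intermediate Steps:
F(a) = a/2
k(d, X) = 4 + d
R(I) = (4 + I)/I
P(V) = 8/(-2 + V)
A(b, H) = -4 - 8*H (A(b, H) = (8/(-2 + 1))*H - 4 = (8/(-1))*H - 4 = (8*(-1))*H - 4 = -8*H - 4 = -4 - 8*H)
M(G) = 48 (M(G) = (-4 - 4*3)*(-3) = (-4 - 8*3/2)*(-3) = (-4 - 12)*(-3) = -16*(-3) = 48)
R(-5*(-1))*M(-7) = ((4 - 5*(-1))/((-5*(-1))))*48 = ((4 + 5)/5)*48 = ((⅕)*9)*48 = (9/5)*48 = 432/5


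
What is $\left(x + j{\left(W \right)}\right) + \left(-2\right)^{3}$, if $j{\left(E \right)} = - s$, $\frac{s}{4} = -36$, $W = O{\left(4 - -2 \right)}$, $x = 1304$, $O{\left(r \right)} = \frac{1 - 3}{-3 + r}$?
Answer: $1440$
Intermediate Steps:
$O{\left(r \right)} = - \frac{2}{-3 + r}$
$W = - \frac{2}{3}$ ($W = - \frac{2}{-3 + \left(4 - -2\right)} = - \frac{2}{-3 + \left(4 + 2\right)} = - \frac{2}{-3 + 6} = - \frac{2}{3} \approx -0.66667$)
$s = -144$ ($s = 4 \left(-36\right) = -144$)
$j{\left(E \right)} = 144$ ($j{\left(E \right)} = \left(-1\right) \left(-144\right) = 144$)
$\left(x + j{\left(W \right)}\right) + \left(-2\right)^{3} = \left(1304 + 144\right) + \left(-2\right)^{3} = 1448 - 8 = 1440$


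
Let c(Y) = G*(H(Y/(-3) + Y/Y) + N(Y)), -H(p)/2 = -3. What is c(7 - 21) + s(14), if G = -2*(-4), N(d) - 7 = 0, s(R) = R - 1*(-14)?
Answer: 132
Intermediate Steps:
s(R) = 14 + R (s(R) = R + 14 = 14 + R)
N(d) = 7 (N(d) = 7 + 0 = 7)
H(p) = 6 (H(p) = -2*(-3) = 6)
G = 8
c(Y) = 104 (c(Y) = 8*(6 + 7) = 8*13 = 104)
c(7 - 21) + s(14) = 104 + (14 + 14) = 104 + 28 = 132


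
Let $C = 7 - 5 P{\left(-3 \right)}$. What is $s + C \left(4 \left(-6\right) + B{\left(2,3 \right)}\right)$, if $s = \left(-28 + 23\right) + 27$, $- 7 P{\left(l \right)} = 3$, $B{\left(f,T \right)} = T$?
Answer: $-170$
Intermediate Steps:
$P{\left(l \right)} = - \frac{3}{7}$ ($P{\left(l \right)} = \left(- \frac{1}{7}\right) 3 = - \frac{3}{7}$)
$s = 22$ ($s = -5 + 27 = 22$)
$C = \frac{64}{7}$ ($C = 7 - - \frac{15}{7} = 7 + \frac{15}{7} = \frac{64}{7} \approx 9.1429$)
$s + C \left(4 \left(-6\right) + B{\left(2,3 \right)}\right) = 22 + \frac{64 \left(4 \left(-6\right) + 3\right)}{7} = 22 + \frac{64 \left(-24 + 3\right)}{7} = 22 + \frac{64}{7} \left(-21\right) = 22 - 192 = -170$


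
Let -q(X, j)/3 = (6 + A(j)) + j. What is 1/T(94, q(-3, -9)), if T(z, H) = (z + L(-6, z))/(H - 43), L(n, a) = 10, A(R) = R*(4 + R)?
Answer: -13/8 ≈ -1.6250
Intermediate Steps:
q(X, j) = -18 - 3*j - 3*j*(4 + j) (q(X, j) = -3*((6 + j*(4 + j)) + j) = -3*(6 + j + j*(4 + j)) = -18 - 3*j - 3*j*(4 + j))
T(z, H) = (10 + z)/(-43 + H) (T(z, H) = (z + 10)/(H - 43) = (10 + z)/(-43 + H))
1/T(94, q(-3, -9)) = 1/((10 + 94)/(-43 + (-18 - 3*(-9) - 3*(-9)*(4 - 9)))) = 1/(104/(-43 + (-18 + 27 - 3*(-9)*(-5)))) = 1/(104/(-43 + (-18 + 27 - 135))) = 1/(104/(-43 - 126)) = 1/(104/(-169)) = 1/(-1/169*104) = 1/(-8/13) = -13/8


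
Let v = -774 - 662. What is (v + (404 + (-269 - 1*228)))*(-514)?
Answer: 785906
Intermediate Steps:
v = -1436
(v + (404 + (-269 - 1*228)))*(-514) = (-1436 + (404 + (-269 - 1*228)))*(-514) = (-1436 + (404 + (-269 - 228)))*(-514) = (-1436 + (404 - 497))*(-514) = (-1436 - 93)*(-514) = -1529*(-514) = 785906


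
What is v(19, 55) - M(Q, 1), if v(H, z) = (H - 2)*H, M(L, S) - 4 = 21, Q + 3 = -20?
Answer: 298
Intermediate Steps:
Q = -23 (Q = -3 - 20 = -23)
M(L, S) = 25 (M(L, S) = 4 + 21 = 25)
v(H, z) = H*(-2 + H) (v(H, z) = (-2 + H)*H = H*(-2 + H))
v(19, 55) - M(Q, 1) = 19*(-2 + 19) - 1*25 = 19*17 - 25 = 323 - 25 = 298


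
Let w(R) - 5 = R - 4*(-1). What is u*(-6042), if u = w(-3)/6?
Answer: -6042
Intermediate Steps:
w(R) = 9 + R (w(R) = 5 + (R - 4*(-1)) = 5 + (R + 4) = 5 + (4 + R) = 9 + R)
u = 1 (u = (9 - 3)/6 = 6*(1/6) = 1)
u*(-6042) = 1*(-6042) = -6042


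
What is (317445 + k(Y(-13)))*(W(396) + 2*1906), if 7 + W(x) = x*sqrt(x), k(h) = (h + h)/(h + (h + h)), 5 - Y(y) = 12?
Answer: 3623642285/3 + 754250904*sqrt(11) ≈ 3.7094e+9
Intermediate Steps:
Y(y) = -7 (Y(y) = 5 - 1*12 = 5 - 12 = -7)
k(h) = 2/3 (k(h) = (2*h)/(h + 2*h) = (2*h)/((3*h)) = (2*h)*(1/(3*h)) = 2/3)
W(x) = -7 + x**(3/2) (W(x) = -7 + x*sqrt(x) = -7 + x**(3/2))
(317445 + k(Y(-13)))*(W(396) + 2*1906) = (317445 + 2/3)*((-7 + 396**(3/2)) + 2*1906) = 952337*((-7 + 2376*sqrt(11)) + 3812)/3 = 952337*(3805 + 2376*sqrt(11))/3 = 3623642285/3 + 754250904*sqrt(11)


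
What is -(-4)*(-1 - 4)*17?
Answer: -340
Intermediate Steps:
-(-4)*(-1 - 4)*17 = -(-4)*(-5)*17 = -2*10*17 = -20*17 = -340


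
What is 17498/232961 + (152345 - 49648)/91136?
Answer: 25519093545/21231133696 ≈ 1.2020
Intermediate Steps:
17498/232961 + (152345 - 49648)/91136 = 17498*(1/232961) + 102697*(1/91136) = 17498/232961 + 102697/91136 = 25519093545/21231133696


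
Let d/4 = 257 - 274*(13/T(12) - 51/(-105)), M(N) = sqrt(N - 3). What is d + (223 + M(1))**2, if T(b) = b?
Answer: 5148709/105 + 446*I*sqrt(2) ≈ 49035.0 + 630.74*I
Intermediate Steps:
M(N) = sqrt(-3 + N)
d = -72626/105 (d = 4*(257 - 274*(13/12 - 51/(-105))) = 4*(257 - 274*(13*(1/12) - 51*(-1/105))) = 4*(257 - 274*(13/12 + 17/35)) = 4*(257 - 274*659/420) = 4*(257 - 90283/210) = 4*(-36313/210) = -72626/105 ≈ -691.68)
d + (223 + M(1))**2 = -72626/105 + (223 + sqrt(-3 + 1))**2 = -72626/105 + (223 + sqrt(-2))**2 = -72626/105 + (223 + I*sqrt(2))**2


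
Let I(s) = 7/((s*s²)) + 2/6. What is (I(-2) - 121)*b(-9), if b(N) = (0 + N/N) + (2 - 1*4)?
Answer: 2917/24 ≈ 121.54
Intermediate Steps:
I(s) = ⅓ + 7/s³ (I(s) = 7/(s³) + 2*(⅙) = 7/s³ + ⅓ = ⅓ + 7/s³)
b(N) = -1 (b(N) = (0 + 1) + (2 - 4) = 1 - 2 = -1)
(I(-2) - 121)*b(-9) = ((⅓ + 7/(-2)³) - 121)*(-1) = ((⅓ + 7*(-⅛)) - 121)*(-1) = ((⅓ - 7/8) - 121)*(-1) = (-13/24 - 121)*(-1) = -2917/24*(-1) = 2917/24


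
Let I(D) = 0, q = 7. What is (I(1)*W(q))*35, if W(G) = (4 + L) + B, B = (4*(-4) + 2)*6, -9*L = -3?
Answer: 0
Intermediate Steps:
L = ⅓ (L = -⅑*(-3) = ⅓ ≈ 0.33333)
B = -84 (B = (-16 + 2)*6 = -14*6 = -84)
W(G) = -239/3 (W(G) = (4 + ⅓) - 84 = 13/3 - 84 = -239/3)
(I(1)*W(q))*35 = (0*(-239/3))*35 = 0*35 = 0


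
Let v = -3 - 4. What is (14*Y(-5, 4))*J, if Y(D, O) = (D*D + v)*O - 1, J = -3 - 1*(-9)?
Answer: 5964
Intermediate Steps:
v = -7
J = 6 (J = -3 + 9 = 6)
Y(D, O) = -1 + O*(-7 + D**2) (Y(D, O) = (D*D - 7)*O - 1 = (D**2 - 7)*O - 1 = (-7 + D**2)*O - 1 = O*(-7 + D**2) - 1 = -1 + O*(-7 + D**2))
(14*Y(-5, 4))*J = (14*(-1 - 7*4 + 4*(-5)**2))*6 = (14*(-1 - 28 + 4*25))*6 = (14*(-1 - 28 + 100))*6 = (14*71)*6 = 994*6 = 5964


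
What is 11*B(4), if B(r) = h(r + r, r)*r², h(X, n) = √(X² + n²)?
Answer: 704*√5 ≈ 1574.2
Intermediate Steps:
B(r) = √5*r²*√(r²) (B(r) = √((r + r)² + r²)*r² = √((2*r)² + r²)*r² = √(4*r² + r²)*r² = √(5*r²)*r² = (√5*√(r²))*r² = √5*r²*√(r²))
11*B(4) = 11*(√5*4²*√(4²)) = 11*(√5*16*√16) = 11*(√5*16*4) = 11*(64*√5) = 704*√5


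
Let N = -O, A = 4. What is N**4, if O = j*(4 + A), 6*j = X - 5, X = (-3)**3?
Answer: 268435456/81 ≈ 3.3140e+6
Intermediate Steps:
X = -27
j = -16/3 (j = (-27 - 5)/6 = (1/6)*(-32) = -16/3 ≈ -5.3333)
O = -128/3 (O = -16*(4 + 4)/3 = -16/3*8 = -128/3 ≈ -42.667)
N = 128/3 (N = -1*(-128/3) = 128/3 ≈ 42.667)
N**4 = (128/3)**4 = 268435456/81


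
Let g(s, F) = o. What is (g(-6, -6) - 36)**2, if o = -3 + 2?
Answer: 1369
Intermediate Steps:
o = -1
g(s, F) = -1
(g(-6, -6) - 36)**2 = (-1 - 36)**2 = (-37)**2 = 1369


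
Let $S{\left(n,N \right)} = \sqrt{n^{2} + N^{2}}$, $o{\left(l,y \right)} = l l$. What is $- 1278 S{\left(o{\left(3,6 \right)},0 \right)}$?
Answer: $-11502$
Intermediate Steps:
$o{\left(l,y \right)} = l^{2}$
$S{\left(n,N \right)} = \sqrt{N^{2} + n^{2}}$
$- 1278 S{\left(o{\left(3,6 \right)},0 \right)} = - 1278 \sqrt{0^{2} + \left(3^{2}\right)^{2}} = - 1278 \sqrt{0 + 9^{2}} = - 1278 \sqrt{0 + 81} = - 1278 \sqrt{81} = \left(-1278\right) 9 = -11502$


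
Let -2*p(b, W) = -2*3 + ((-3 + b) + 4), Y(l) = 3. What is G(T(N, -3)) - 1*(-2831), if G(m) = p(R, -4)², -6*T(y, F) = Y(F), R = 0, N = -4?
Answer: 11349/4 ≈ 2837.3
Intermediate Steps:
p(b, W) = 5/2 - b/2 (p(b, W) = -(-2*3 + ((-3 + b) + 4))/2 = -(-6 + (1 + b))/2 = -(-5 + b)/2 = 5/2 - b/2)
T(y, F) = -½ (T(y, F) = -⅙*3 = -½)
G(m) = 25/4 (G(m) = (5/2 - ½*0)² = (5/2 + 0)² = (5/2)² = 25/4)
G(T(N, -3)) - 1*(-2831) = 25/4 - 1*(-2831) = 25/4 + 2831 = 11349/4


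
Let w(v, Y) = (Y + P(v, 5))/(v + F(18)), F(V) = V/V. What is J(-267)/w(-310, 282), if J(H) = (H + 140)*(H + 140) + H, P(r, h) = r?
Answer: 350097/2 ≈ 1.7505e+5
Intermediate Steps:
F(V) = 1
w(v, Y) = (Y + v)/(1 + v) (w(v, Y) = (Y + v)/(v + 1) = (Y + v)/(1 + v))
J(H) = H + (140 + H)² (J(H) = (140 + H)*(140 + H) + H = (140 + H)² + H = H + (140 + H)²)
J(-267)/w(-310, 282) = (-267 + (140 - 267)²)/(((282 - 310)/(1 - 310))) = (-267 + (-127)²)/((-28/(-309))) = (-267 + 16129)/((-1/309*(-28))) = 15862/(28/309) = 15862*(309/28) = 350097/2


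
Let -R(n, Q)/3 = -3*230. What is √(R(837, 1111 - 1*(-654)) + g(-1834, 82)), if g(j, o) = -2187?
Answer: 3*I*√13 ≈ 10.817*I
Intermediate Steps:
R(n, Q) = 2070 (R(n, Q) = -(-9)*230 = -3*(-690) = 2070)
√(R(837, 1111 - 1*(-654)) + g(-1834, 82)) = √(2070 - 2187) = √(-117) = 3*I*√13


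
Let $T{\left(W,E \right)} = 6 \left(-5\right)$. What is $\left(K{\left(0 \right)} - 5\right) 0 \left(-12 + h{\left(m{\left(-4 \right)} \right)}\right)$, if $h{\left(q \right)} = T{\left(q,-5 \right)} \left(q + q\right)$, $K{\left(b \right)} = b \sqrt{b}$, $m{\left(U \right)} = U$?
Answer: $0$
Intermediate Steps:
$K{\left(b \right)} = b^{\frac{3}{2}}$
$T{\left(W,E \right)} = -30$
$h{\left(q \right)} = - 60 q$ ($h{\left(q \right)} = - 30 \left(q + q\right) = - 30 \cdot 2 q = - 60 q$)
$\left(K{\left(0 \right)} - 5\right) 0 \left(-12 + h{\left(m{\left(-4 \right)} \right)}\right) = \left(0^{\frac{3}{2}} - 5\right) 0 \left(-12 - -240\right) = \left(0 - 5\right) 0 \left(-12 + 240\right) = \left(-5\right) 0 \cdot 228 = 0 \cdot 228 = 0$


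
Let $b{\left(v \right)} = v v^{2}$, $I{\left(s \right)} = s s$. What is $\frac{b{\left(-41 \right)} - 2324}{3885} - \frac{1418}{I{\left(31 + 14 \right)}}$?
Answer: $- \frac{9985337}{524475} \approx -19.039$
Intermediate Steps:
$I{\left(s \right)} = s^{2}$
$b{\left(v \right)} = v^{3}$
$\frac{b{\left(-41 \right)} - 2324}{3885} - \frac{1418}{I{\left(31 + 14 \right)}} = \frac{\left(-41\right)^{3} - 2324}{3885} - \frac{1418}{\left(31 + 14\right)^{2}} = \left(-68921 - 2324\right) \frac{1}{3885} - \frac{1418}{45^{2}} = \left(-71245\right) \frac{1}{3885} - \frac{1418}{2025} = - \frac{14249}{777} - \frac{1418}{2025} = - \frac{9985337}{524475}$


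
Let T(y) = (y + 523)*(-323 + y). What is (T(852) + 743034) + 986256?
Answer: 2456665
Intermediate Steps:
T(y) = (-323 + y)*(523 + y) (T(y) = (523 + y)*(-323 + y) = (-323 + y)*(523 + y))
(T(852) + 743034) + 986256 = ((-168929 + 852² + 200*852) + 743034) + 986256 = ((-168929 + 725904 + 170400) + 743034) + 986256 = (727375 + 743034) + 986256 = 1470409 + 986256 = 2456665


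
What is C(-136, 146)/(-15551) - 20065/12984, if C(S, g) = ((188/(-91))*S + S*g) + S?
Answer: -5105351429/18374190744 ≈ -0.27785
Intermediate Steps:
C(S, g) = -97*S/91 + S*g (C(S, g) = ((188*(-1/91))*S + S*g) + S = (-188*S/91 + S*g) + S = -97*S/91 + S*g)
C(-136, 146)/(-15551) - 20065/12984 = ((1/91)*(-136)*(-97 + 91*146))/(-15551) - 20065/12984 = ((1/91)*(-136)*(-97 + 13286))*(-1/15551) - 20065*1/12984 = ((1/91)*(-136)*13189)*(-1/15551) - 20065/12984 = -1793704/91*(-1/15551) - 20065/12984 = 1793704/1415141 - 20065/12984 = -5105351429/18374190744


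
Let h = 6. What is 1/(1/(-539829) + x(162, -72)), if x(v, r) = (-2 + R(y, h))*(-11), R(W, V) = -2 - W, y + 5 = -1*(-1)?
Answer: -539829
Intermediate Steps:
y = -4 (y = -5 - 1*(-1) = -5 + 1 = -4)
x(v, r) = 0 (x(v, r) = (-2 + (-2 - 1*(-4)))*(-11) = (-2 + (-2 + 4))*(-11) = (-2 + 2)*(-11) = 0*(-11) = 0)
1/(1/(-539829) + x(162, -72)) = 1/(1/(-539829) + 0) = 1/(-1/539829 + 0) = 1/(-1/539829) = -539829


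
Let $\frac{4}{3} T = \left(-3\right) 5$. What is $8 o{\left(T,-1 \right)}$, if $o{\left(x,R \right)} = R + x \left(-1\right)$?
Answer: $82$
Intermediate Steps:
$T = - \frac{45}{4}$ ($T = \frac{3 \left(\left(-3\right) 5\right)}{4} = \frac{3}{4} \left(-15\right) = - \frac{45}{4} \approx -11.25$)
$o{\left(x,R \right)} = R - x$
$8 o{\left(T,-1 \right)} = 8 \left(-1 - - \frac{45}{4}\right) = 8 \left(-1 + \frac{45}{4}\right) = 8 \cdot \frac{41}{4} = 82$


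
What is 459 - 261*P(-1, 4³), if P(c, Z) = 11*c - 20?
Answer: 8550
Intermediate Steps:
P(c, Z) = -20 + 11*c
459 - 261*P(-1, 4³) = 459 - 261*(-20 + 11*(-1)) = 459 - 261*(-20 - 11) = 459 - 261*(-31) = 459 + 8091 = 8550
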